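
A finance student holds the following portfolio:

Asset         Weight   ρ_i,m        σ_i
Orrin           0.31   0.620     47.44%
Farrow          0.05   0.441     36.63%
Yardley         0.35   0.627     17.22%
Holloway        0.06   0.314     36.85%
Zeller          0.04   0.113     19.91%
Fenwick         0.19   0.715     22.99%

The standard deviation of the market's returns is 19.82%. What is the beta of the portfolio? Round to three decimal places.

0.889

β_Orrin = 0.620 × 47.44% / 19.82% = 1.4840
β_Farrow = 0.441 × 36.63% / 19.82% = 0.8150
β_Yardley = 0.627 × 17.22% / 19.82% = 0.5447
β_Holloway = 0.314 × 36.85% / 19.82% = 0.5838
β_Zeller = 0.113 × 19.91% / 19.82% = 0.1135
β_Fenwick = 0.715 × 22.99% / 19.82% = 0.8294
β_P = Σ w_i β_i = 0.31×1.4840 + 0.05×0.8150 + 0.35×0.5447 + 0.06×0.5838 + 0.04×0.1135 + 0.19×0.8294 = 0.8886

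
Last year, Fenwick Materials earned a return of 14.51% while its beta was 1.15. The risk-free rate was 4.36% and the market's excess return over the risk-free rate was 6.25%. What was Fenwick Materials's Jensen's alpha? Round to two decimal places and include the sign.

+2.96%

CAPM benchmark = R_f + β(R_m − R_f) = 4.36% + 1.15 × 6.25% = 11.5475%
α = actual − benchmark = 14.51% − 11.5475% = +2.96%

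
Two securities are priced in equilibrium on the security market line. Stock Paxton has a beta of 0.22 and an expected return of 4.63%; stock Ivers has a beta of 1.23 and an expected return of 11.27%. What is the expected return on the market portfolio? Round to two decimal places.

9.76%

Both satisfy E(R) = R_f + β·MRP, so the slope of the SML is
MRP = (11.27% − 4.63%) / (1.23 − 0.22) = 6.64% / 1.01 = 6.5743%
R_f = E(R_Paxton) − β_Paxton·MRP = 4.63% − 0.22 × 6.5743% = 3.1837%
E(R_m) = R_f + MRP = 3.1837% + 6.5743% = 9.76%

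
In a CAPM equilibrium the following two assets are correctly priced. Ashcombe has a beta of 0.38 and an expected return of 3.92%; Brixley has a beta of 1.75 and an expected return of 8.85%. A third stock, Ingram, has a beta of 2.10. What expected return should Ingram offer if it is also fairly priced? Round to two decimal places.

MRP (SML slope) = (8.85% − 3.92%) / (1.75 − 0.38) = 4.93% / 1.37 = 3.5985%
R_f (intercept) = 3.92% − 0.38 × 3.5985% = 2.5526%
E(R_Ingram) = R_f + β × MRP = 2.5526% + 2.10 × 3.5985% = 10.11%

10.11%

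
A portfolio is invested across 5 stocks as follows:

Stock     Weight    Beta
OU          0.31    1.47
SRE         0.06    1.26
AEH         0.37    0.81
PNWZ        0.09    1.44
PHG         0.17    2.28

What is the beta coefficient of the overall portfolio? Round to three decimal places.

β_P = Σ w_i β_i = 0.31×1.47 + 0.06×1.26 + 0.37×0.81 + 0.09×1.44 + 0.17×2.28 = 1.3482

1.348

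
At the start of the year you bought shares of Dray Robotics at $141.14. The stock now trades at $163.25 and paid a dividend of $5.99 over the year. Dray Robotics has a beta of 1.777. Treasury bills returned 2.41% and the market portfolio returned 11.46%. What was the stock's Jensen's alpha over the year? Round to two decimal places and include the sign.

+1.42%

Realised HPR = (P1 + D1 − P0) / P0 = (163.25 + 5.99 − 141.14) / 141.14 = 28.10 / 141.14 = 19.9093%
MRP = 11.46% − 2.41% = 9.05%
CAPM required = R_f + β·MRP = 2.41% + 1.777 × 9.05% = 18.49185%
α = realised − required = 19.9093% − 18.49185% = +1.42%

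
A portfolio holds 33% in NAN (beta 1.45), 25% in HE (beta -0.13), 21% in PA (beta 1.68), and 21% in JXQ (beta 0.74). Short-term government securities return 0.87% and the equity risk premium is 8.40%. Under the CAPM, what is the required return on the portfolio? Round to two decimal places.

8.89%

β_P = Σ w_i β_i = 0.33×1.45 + 0.25×-0.13 + 0.21×1.68 + 0.21×0.74 = 0.9542
E(R_P) = R_f + β_P × MRP = 0.87% + 0.9542 × 8.40% = 8.89%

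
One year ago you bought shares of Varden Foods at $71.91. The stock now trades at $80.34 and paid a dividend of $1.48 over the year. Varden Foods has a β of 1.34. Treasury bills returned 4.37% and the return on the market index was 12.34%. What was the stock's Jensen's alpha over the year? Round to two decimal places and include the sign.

Realised HPR = (P1 + D1 − P0) / P0 = (80.34 + 1.48 − 71.91) / 71.91 = 9.91 / 71.91 = 13.7811%
MRP = 12.34% − 4.37% = 7.97%
CAPM required = R_f + β·MRP = 4.37% + 1.34 × 7.97% = 15.0498%
α = realised − required = 13.7811% − 15.0498% = -1.27%

-1.27%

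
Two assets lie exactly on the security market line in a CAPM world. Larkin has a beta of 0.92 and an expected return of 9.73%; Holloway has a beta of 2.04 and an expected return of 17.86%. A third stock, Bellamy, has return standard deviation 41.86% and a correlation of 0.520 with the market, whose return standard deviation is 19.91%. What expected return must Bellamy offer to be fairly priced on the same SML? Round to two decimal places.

MRP = (17.86% − 9.73%) / (2.04 − 0.92) = 7.2589%
R_f = 9.73% − 0.92 × 7.2589% = 3.0518%
β_Bellamy = ρ·σ_i/σ_m = 0.520 × 41.86 / 19.91 = 1.0933
E(R_Bellamy) = R_f + β × MRP = 3.0518% + 1.0933 × 7.2589% = 10.99%

10.99%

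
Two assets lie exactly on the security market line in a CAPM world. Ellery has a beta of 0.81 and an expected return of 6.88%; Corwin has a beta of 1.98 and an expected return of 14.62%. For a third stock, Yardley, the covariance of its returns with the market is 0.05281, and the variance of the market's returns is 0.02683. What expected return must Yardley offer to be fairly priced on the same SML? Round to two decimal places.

14.54%

MRP = (14.62% − 6.88%) / (1.98 − 0.81) = 6.6154%
R_f = 6.88% − 0.81 × 6.6154% = 1.5215%
β_Yardley = Cov / Var(R_m) = 0.05281 / 0.02683 = 1.9683
E(R_Yardley) = R_f + β × MRP = 1.5215% + 1.9683 × 6.6154% = 14.54%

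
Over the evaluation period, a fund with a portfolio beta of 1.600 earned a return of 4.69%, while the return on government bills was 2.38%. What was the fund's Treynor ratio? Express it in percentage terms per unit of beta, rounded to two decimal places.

1.44%

Treynor = (R_P − R_f) / β_P = (4.69% − 2.38%) / 1.6000 = 2.31% / 1.6000 = 1.44%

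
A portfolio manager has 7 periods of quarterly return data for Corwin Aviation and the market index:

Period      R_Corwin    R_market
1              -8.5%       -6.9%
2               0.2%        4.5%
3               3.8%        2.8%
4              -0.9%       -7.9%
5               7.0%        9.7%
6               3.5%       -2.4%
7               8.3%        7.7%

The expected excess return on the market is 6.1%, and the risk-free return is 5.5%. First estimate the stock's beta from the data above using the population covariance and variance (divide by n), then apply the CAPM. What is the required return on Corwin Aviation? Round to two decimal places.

9.43%

Mean R_i = (-8.5 + 0.2 + 3.8 − 0.9 + 7.0 + 3.5 + 8.3) / 7 = 1.9143%
Mean R_m = (-6.9 + 4.5 + 2.8 − 7.9 + 9.7 − 2.4 + 7.7) / 7 = 1.0714%
Σ(R_i − R̄_i)(R_m − R̄_m) = 186.3529  ⇒  Cov = 186.3529 / 7 = 26.6218
Σ(R_m − R̄_m)² = 289.2143  ⇒  Var(R_m) = 289.2143 / 7 = 41.3163
β = Cov / Var(R_m) = 26.6218 / 41.3163 = 0.6443
E(R) = R_f + β × MRP = 5.5% + 0.6443 × 6.1% = 9.43%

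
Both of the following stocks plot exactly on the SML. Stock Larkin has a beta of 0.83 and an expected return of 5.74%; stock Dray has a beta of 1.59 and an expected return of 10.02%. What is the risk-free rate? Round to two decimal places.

Both satisfy E(R) = R_f + β·MRP, so the slope of the SML is
MRP = (10.02% − 5.74%) / (1.59 − 0.83) = 4.28% / 0.76 = 5.6316%
R_f = E(R_Larkin) − β_Larkin·MRP = 5.74% − 0.83 × 5.6316% = 1.0658%

1.07%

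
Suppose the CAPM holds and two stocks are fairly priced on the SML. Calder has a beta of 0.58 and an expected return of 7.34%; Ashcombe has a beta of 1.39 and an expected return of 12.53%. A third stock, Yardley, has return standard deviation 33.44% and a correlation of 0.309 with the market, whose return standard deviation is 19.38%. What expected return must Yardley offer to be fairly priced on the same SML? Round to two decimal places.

MRP = (12.53% − 7.34%) / (1.39 − 0.58) = 6.4074%
R_f = 7.34% − 0.58 × 6.4074% = 3.6237%
β_Yardley = ρ·σ_i/σ_m = 0.309 × 33.44 / 19.38 = 0.5332
E(R_Yardley) = R_f + β × MRP = 3.6237% + 0.5332 × 6.4074% = 7.04%

7.04%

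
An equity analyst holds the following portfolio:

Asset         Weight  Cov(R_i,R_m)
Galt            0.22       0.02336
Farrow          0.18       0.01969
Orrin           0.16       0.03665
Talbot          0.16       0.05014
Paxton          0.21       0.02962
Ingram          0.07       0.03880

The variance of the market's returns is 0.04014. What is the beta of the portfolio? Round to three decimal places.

β_Galt = 0.02336 / 0.04014 = 0.5820
β_Farrow = 0.01969 / 0.04014 = 0.4905
β_Orrin = 0.03665 / 0.04014 = 0.9131
β_Talbot = 0.05014 / 0.04014 = 1.2491
β_Paxton = 0.02962 / 0.04014 = 0.7379
β_Ingram = 0.03880 / 0.04014 = 0.9666
β_P = Σ w_i β_i = 0.22×0.5820 + 0.18×0.4905 + 0.16×0.9131 + 0.16×1.2491 + 0.21×0.7379 + 0.07×0.9666 = 0.7849

0.785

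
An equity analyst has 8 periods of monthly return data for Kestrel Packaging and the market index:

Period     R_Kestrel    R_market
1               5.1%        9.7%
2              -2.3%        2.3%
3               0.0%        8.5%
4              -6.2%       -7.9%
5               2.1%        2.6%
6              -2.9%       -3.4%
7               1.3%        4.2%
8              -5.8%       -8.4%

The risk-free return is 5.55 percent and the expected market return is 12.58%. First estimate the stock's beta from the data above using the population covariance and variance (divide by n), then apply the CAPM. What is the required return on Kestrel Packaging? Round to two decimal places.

Mean R_i = (5.1 − 2.3 + 0.0 − 6.2 + 2.1 − 2.9 + 1.3 − 5.8) / 8 = -1.0875%
Mean R_m = (9.7 + 2.3 + 8.5 − 7.9 + 2.6 − 3.4 + 4.2 − 8.4) / 8 = 0.9500%
Σ(R_i − R̄_i)(R_m − R̄_m) = 170.9250  ⇒  Cov = 170.9250 / 8 = 21.3656
Σ(R_m − R̄_m)² = 333.3400  ⇒  Var(R_m) = 333.3400 / 8 = 41.6675
β = Cov / Var(R_m) = 21.3656 / 41.6675 = 0.5128
MRP = 12.58% − 5.55% = 7.03%
E(R) = R_f + β × MRP = 5.55% + 0.5128 × 7.03% = 9.15%

9.15%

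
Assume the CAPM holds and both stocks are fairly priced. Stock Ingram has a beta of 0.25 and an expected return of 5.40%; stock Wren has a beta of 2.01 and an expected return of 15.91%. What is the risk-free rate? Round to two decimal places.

3.91%

Both satisfy E(R) = R_f + β·MRP, so the slope of the SML is
MRP = (15.91% − 5.40%) / (2.01 − 0.25) = 10.51% / 1.76 = 5.9716%
R_f = E(R_Ingram) − β_Ingram·MRP = 5.40% − 0.25 × 5.9716% = 3.9071%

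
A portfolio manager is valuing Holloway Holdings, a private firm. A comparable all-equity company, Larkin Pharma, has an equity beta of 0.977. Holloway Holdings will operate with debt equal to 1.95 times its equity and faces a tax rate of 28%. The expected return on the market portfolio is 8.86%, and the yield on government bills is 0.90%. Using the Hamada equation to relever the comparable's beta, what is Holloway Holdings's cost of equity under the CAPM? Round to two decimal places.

19.60%

β_L = β_U × [1 + (1 − t)(D/E)] = 0.977 × [1 + (1 − 0.28) × 1.95]
    = 0.977 × [1 + 0.72 × 1.95] = 0.977 × 2.4040 = 2.3487
MRP = 8.86% − 0.90% = 7.96%
E(R) = R_f + β_L × MRP = 0.90% + 2.3487 × 7.96% = 19.60%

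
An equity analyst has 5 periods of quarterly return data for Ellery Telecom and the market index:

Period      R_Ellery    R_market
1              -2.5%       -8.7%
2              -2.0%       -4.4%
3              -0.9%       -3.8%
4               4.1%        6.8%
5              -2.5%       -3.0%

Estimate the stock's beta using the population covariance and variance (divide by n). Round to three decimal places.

Mean R_i = (-2.5 − 2.0 − 0.9 + 4.1 − 2.5) / 5 = -0.7600%
Mean R_m = (-8.7 − 4.4 − 3.8 + 6.8 − 3.0) / 5 = -2.6200%
Σ(R_i − R̄_i)(R_m − R̄_m) = 59.3940  ⇒  Cov = 59.3940 / 5 = 11.8788
Σ(R_m − R̄_m)² = 130.4080  ⇒  Var(R_m) = 130.4080 / 5 = 26.0816
β = Cov / Var(R_m) = 11.8788 / 26.0816 = 0.4554

0.455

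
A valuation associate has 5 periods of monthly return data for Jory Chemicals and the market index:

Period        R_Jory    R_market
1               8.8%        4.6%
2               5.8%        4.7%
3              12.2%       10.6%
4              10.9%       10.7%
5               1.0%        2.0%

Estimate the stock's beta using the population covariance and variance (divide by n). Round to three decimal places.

Mean R_i = (8.8 + 5.8 + 12.2 + 10.9 + 1.0) / 5 = 7.7400%
Mean R_m = (4.6 + 4.7 + 10.6 + 10.7 + 2.0) / 5 = 6.5200%
Σ(R_i − R̄_i)(R_m − R̄_m) = 63.3660  ⇒  Cov = 63.3660 / 5 = 12.6732
Σ(R_m − R̄_m)² = 61.5480  ⇒  Var(R_m) = 61.5480 / 5 = 12.3096
β = Cov / Var(R_m) = 12.6732 / 12.3096 = 1.0295

1.030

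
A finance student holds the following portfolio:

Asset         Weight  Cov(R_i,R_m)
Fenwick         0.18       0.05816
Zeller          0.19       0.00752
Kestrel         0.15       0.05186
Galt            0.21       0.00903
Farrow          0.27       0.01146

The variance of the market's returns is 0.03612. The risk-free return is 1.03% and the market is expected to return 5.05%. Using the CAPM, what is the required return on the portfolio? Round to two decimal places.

3.78%

β_Fenwick = 0.05816 / 0.03612 = 1.6102
β_Zeller = 0.00752 / 0.03612 = 0.2082
β_Kestrel = 0.05186 / 0.03612 = 1.4358
β_Galt = 0.00903 / 0.03612 = 0.2500
β_Farrow = 0.01146 / 0.03612 = 0.3173
β_P = Σ w_i β_i = 0.18×1.6102 + 0.19×0.2082 + 0.15×1.4358 + 0.21×0.2500 + 0.27×0.3173 = 0.6829
MRP = 5.05% − 1.03% = 4.02%
E(R_P) = R_f + β_P × MRP = 1.03% + 0.6829 × 4.02% = 3.78%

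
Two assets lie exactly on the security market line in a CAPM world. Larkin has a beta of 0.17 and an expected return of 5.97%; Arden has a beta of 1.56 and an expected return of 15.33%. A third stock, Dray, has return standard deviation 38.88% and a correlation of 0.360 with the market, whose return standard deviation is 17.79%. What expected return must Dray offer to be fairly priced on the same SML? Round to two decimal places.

MRP = (15.33% − 5.97%) / (1.56 − 0.17) = 6.7338%
R_f = 5.97% − 0.17 × 6.7338% = 4.8253%
β_Dray = ρ·σ_i/σ_m = 0.360 × 38.88 / 17.79 = 0.7868
E(R_Dray) = R_f + β × MRP = 4.8253% + 0.7868 × 6.7338% = 10.12%

10.12%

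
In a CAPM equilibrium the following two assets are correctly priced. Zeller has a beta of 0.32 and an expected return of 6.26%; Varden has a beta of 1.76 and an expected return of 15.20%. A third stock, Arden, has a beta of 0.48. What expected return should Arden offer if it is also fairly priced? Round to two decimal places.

7.25%

MRP (SML slope) = (15.20% − 6.26%) / (1.76 − 0.32) = 8.94% / 1.44 = 6.2083%
R_f (intercept) = 6.26% − 0.32 × 6.2083% = 4.2733%
E(R_Arden) = R_f + β × MRP = 4.2733% + 0.48 × 6.2083% = 7.25%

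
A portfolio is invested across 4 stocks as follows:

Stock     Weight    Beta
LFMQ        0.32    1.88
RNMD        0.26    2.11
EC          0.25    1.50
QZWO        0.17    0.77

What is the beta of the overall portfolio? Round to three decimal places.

β_P = Σ w_i β_i = 0.32×1.88 + 0.26×2.11 + 0.25×1.50 + 0.17×0.77 = 1.6561

1.656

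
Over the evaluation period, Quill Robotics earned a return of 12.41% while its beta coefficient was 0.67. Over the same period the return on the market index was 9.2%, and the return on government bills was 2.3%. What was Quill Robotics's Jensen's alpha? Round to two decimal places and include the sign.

Market excess return = 9.2% − 2.3% = 6.90%
CAPM benchmark = R_f + β(R_m − R_f) = 2.3% + 0.67 × 6.9% = 6.9230%
α = actual − benchmark = 12.41% − 6.9230% = +5.49%

+5.49%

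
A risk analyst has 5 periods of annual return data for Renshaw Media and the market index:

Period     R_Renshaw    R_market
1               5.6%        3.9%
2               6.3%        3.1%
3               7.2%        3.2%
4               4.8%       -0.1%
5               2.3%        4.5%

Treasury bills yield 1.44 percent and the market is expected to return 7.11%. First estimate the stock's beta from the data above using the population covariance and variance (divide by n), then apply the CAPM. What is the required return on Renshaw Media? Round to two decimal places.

Mean R_i = (5.6 + 6.3 + 7.2 + 4.8 + 2.3) / 5 = 5.2400%
Mean R_m = (3.9 + 3.1 + 3.2 − 0.1 + 4.5) / 5 = 2.9200%
Σ(R_i − R̄_i)(R_m − R̄_m) = -2.2240  ⇒  Cov = -2.2240 / 5 = -0.4448
Σ(R_m − R̄_m)² = 12.6880  ⇒  Var(R_m) = 12.6880 / 5 = 2.5376
β = Cov / Var(R_m) = -0.4448 / 2.5376 = -0.1753
MRP = 7.11% − 1.44% = 5.67%
E(R) = R_f + β × MRP = 1.44% + -0.1753 × 5.67% = 0.45%

0.45%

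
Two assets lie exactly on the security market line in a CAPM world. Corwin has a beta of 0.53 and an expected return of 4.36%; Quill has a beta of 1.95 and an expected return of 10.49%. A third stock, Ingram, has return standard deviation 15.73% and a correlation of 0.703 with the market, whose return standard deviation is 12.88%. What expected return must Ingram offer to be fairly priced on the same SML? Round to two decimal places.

MRP = (10.49% − 4.36%) / (1.95 − 0.53) = 4.3169%
R_f = 4.36% − 0.53 × 4.3169% = 2.0720%
β_Ingram = ρ·σ_i/σ_m = 0.703 × 15.73 / 12.88 = 0.8586
E(R_Ingram) = R_f + β × MRP = 2.0720% + 0.8586 × 4.3169% = 5.78%

5.78%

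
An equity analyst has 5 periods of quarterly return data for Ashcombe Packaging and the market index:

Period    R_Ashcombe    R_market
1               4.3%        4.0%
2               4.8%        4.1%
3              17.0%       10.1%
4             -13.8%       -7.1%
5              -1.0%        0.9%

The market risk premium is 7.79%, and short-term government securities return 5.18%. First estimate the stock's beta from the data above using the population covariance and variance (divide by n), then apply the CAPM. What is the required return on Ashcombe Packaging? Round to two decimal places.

Mean R_i = (4.3 + 4.8 + 17.0 − 13.8 − 1.0) / 5 = 2.2600%
Mean R_m = (4.0 + 4.1 + 10.1 − 7.1 + 0.9) / 5 = 2.4000%
Σ(R_i − R̄_i)(R_m − R̄_m) = 278.5400  ⇒  Cov = 278.5400 / 5 = 55.7080
Σ(R_m − R̄_m)² = 157.2400  ⇒  Var(R_m) = 157.2400 / 5 = 31.4480
β = Cov / Var(R_m) = 55.7080 / 31.4480 = 1.7714
E(R) = R_f + β × MRP = 5.18% + 1.7714 × 7.79% = 18.98%

18.98%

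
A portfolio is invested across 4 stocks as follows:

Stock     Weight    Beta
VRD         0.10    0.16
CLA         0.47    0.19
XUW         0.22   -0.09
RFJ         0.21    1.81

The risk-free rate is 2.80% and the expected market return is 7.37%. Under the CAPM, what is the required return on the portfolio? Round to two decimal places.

4.93%

β_P = Σ w_i β_i = 0.10×0.16 + 0.47×0.19 + 0.22×-0.09 + 0.21×1.81 = 0.4656
MRP = 7.37% − 2.80% = 4.57%
E(R_P) = R_f + β_P × MRP = 2.80% + 0.4656 × 4.57% = 4.93%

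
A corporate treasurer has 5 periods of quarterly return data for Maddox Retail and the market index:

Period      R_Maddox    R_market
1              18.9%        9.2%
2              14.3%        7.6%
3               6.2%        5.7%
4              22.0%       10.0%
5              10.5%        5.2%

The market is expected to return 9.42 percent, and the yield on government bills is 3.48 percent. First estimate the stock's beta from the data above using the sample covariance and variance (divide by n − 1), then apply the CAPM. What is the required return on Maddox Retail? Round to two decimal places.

Mean R_i = (18.9 + 14.3 + 6.2 + 22.0 + 10.5) / 5 = 14.3800%
Mean R_m = (9.2 + 7.6 + 5.7 + 10.0 + 5.2) / 5 = 7.5400%
Σ(R_i − R̄_i)(R_m − R̄_m) = 50.3740  ⇒  Cov = 50.3740 / 4 = 12.5935
Σ(R_m − R̄_m)² = 17.6720  ⇒  Var(R_m) = 17.6720 / 4 = 4.4180
β = Cov / Var(R_m) = 12.5935 / 4.4180 = 2.8505
MRP = 9.42% − 3.48% = 5.94%
E(R) = R_f + β × MRP = 3.48% + 2.8505 × 5.94% = 20.41%

20.41%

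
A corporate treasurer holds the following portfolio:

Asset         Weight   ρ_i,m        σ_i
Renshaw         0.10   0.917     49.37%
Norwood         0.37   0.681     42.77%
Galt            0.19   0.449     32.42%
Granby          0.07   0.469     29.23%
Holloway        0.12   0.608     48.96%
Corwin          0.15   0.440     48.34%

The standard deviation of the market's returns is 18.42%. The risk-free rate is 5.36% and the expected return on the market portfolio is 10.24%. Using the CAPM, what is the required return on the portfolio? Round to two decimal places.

12.19%

β_Renshaw = 0.917 × 49.37% / 18.42% = 2.4578
β_Norwood = 0.681 × 42.77% / 18.42% = 1.5812
β_Galt = 0.449 × 32.42% / 18.42% = 0.7903
β_Granby = 0.469 × 29.23% / 18.42% = 0.7442
β_Holloway = 0.608 × 48.96% / 18.42% = 1.6161
β_Corwin = 0.440 × 48.34% / 18.42% = 1.1547
β_P = Σ w_i β_i = 0.10×2.4578 + 0.37×1.5812 + 0.19×0.7903 + 0.07×0.7442 + 0.12×1.6161 + 0.15×1.1547 = 1.4002
MRP = 10.24% − 5.36% = 4.88%
E(R_P) = R_f + β_P × MRP = 5.36% + 1.4002 × 4.88% = 12.19%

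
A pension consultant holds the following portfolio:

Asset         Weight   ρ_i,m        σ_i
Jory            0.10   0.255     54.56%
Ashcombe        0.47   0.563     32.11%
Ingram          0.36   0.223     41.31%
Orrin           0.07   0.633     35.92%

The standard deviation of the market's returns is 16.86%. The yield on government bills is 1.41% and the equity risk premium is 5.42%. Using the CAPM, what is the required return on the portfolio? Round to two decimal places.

6.17%

β_Jory = 0.255 × 54.56% / 16.86% = 0.8252
β_Ashcombe = 0.563 × 32.11% / 16.86% = 1.0722
β_Ingram = 0.223 × 41.31% / 16.86% = 0.5464
β_Orrin = 0.633 × 35.92% / 16.86% = 1.3486
β_P = Σ w_i β_i = 0.10×0.8252 + 0.47×1.0722 + 0.36×0.5464 + 0.07×1.3486 = 0.8776
E(R_P) = R_f + β_P × MRP = 1.41% + 0.8776 × 5.42% = 6.17%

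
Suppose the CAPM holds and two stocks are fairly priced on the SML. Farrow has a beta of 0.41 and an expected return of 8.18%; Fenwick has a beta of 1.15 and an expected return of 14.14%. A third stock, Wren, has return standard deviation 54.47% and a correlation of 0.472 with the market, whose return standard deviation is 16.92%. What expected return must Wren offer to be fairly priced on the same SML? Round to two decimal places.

17.12%

MRP = (14.14% − 8.18%) / (1.15 − 0.41) = 8.0541%
R_f = 8.18% − 0.41 × 8.0541% = 4.8778%
β_Wren = ρ·σ_i/σ_m = 0.472 × 54.47 / 16.92 = 1.5195
E(R_Wren) = R_f + β × MRP = 4.8778% + 1.5195 × 8.0541% = 17.12%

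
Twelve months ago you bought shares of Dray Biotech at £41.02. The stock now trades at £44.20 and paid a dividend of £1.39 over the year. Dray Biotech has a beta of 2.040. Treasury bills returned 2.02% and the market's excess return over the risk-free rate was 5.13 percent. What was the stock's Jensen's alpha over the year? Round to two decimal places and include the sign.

-1.34%

Realised HPR = (P1 + D1 − P0) / P0 = (44.20 + 1.39 − 41.02) / 41.02 = 4.57 / 41.02 = 11.1409%
CAPM required = R_f + β·MRP = 2.02% + 2.040 × 5.13% = 12.48520%
α = realised − required = 11.1409% − 12.48520% = -1.34%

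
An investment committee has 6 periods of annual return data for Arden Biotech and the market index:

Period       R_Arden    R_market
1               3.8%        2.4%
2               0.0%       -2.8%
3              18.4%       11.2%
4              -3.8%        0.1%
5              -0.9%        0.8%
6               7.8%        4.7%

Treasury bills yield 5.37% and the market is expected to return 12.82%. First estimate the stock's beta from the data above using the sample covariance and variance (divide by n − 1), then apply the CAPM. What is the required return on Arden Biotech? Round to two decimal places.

16.94%

Mean R_i = (3.8 + 0.0 + 18.4 − 3.8 − 0.9 + 7.8) / 6 = 4.2167%
Mean R_m = (2.4 − 2.8 + 11.2 + 0.1 + 0.8 + 4.7) / 6 = 2.7333%
Σ(R_i − R̄_i)(R_m − R̄_m) = 181.6067  ⇒  Cov = 181.6067 / 5 = 36.3213
Σ(R_m − R̄_m)² = 116.9533  ⇒  Var(R_m) = 116.9533 / 5 = 23.3907
β = Cov / Var(R_m) = 36.3213 / 23.3907 = 1.5528
MRP = 12.82% − 5.37% = 7.45%
E(R) = R_f + β × MRP = 5.37% + 1.5528 × 7.45% = 16.94%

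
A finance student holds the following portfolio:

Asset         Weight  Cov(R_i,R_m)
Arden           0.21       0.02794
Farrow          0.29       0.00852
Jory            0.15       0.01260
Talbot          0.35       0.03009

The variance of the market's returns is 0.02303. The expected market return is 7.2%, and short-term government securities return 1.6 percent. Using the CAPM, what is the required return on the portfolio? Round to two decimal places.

β_Arden = 0.02794 / 0.02303 = 1.2132
β_Farrow = 0.00852 / 0.02303 = 0.3700
β_Jory = 0.01260 / 0.02303 = 0.5471
β_Talbot = 0.03009 / 0.02303 = 1.3066
β_P = Σ w_i β_i = 0.21×1.2132 + 0.29×0.3700 + 0.15×0.5471 + 0.35×1.3066 = 0.9014
MRP = 7.2% − 1.6% = 5.60%
E(R_P) = R_f + β_P × MRP = 1.6% + 0.9014 × 5.6% = 6.65%

6.65%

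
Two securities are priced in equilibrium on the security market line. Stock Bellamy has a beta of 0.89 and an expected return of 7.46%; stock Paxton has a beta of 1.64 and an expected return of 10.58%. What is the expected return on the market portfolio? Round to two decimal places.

Both satisfy E(R) = R_f + β·MRP, so the slope of the SML is
MRP = (10.58% − 7.46%) / (1.64 − 0.89) = 3.12% / 0.75 = 4.1600%
R_f = E(R_Bellamy) − β_Bellamy·MRP = 7.46% − 0.89 × 4.1600% = 3.7576%
E(R_m) = R_f + MRP = 3.7576% + 4.1600% = 7.92%

7.92%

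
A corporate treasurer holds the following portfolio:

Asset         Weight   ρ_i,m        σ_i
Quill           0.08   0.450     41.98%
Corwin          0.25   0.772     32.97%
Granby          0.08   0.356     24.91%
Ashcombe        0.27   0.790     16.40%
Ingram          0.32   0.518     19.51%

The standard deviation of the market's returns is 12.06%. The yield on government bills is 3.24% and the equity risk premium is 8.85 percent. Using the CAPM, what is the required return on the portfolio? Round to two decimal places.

14.48%

β_Quill = 0.450 × 41.98% / 12.06% = 1.5664
β_Corwin = 0.772 × 32.97% / 12.06% = 2.1105
β_Granby = 0.356 × 24.91% / 12.06% = 0.7353
β_Ashcombe = 0.790 × 16.40% / 12.06% = 1.0743
β_Ingram = 0.518 × 19.51% / 12.06% = 0.8380
β_P = Σ w_i β_i = 0.08×1.5664 + 0.25×2.1105 + 0.08×0.7353 + 0.27×1.0743 + 0.32×0.8380 = 1.2700
E(R_P) = R_f + β_P × MRP = 3.24% + 1.2700 × 8.85% = 14.48%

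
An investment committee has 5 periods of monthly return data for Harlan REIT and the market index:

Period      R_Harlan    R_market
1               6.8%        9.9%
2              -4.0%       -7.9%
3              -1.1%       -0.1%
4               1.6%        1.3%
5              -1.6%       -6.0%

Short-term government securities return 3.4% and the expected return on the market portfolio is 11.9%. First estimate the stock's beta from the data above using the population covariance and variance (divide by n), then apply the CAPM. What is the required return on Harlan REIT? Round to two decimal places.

Mean R_i = (6.8 − 4.0 − 1.1 + 1.6 − 1.6) / 5 = 0.3400%
Mean R_m = (9.9 − 7.9 − 0.1 + 1.3 − 6.0) / 5 = -0.5600%
Σ(R_i − R̄_i)(R_m − R̄_m) = 111.6620  ⇒  Cov = 111.6620 / 5 = 22.3324
Σ(R_m − R̄_m)² = 196.5520  ⇒  Var(R_m) = 196.5520 / 5 = 39.3104
β = Cov / Var(R_m) = 22.3324 / 39.3104 = 0.5681
MRP = 11.9% − 3.4% = 8.50%
E(R) = R_f + β × MRP = 3.4% + 0.5681 × 8.5% = 8.23%

8.23%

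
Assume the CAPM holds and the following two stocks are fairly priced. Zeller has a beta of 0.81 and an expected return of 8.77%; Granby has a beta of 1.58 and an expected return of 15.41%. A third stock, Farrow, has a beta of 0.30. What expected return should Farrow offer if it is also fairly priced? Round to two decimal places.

4.37%

MRP (SML slope) = (15.41% − 8.77%) / (1.58 − 0.81) = 6.64% / 0.77 = 8.6234%
R_f (intercept) = 8.77% − 0.81 × 8.6234% = 1.7850%
E(R_Farrow) = R_f + β × MRP = 1.7850% + 0.30 × 8.6234% = 4.37%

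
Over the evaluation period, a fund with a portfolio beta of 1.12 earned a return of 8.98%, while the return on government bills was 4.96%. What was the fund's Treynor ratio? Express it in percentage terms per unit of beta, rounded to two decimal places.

3.59%

Treynor = (R_P − R_f) / β_P = (8.98% − 4.96%) / 1.1200 = 4.02% / 1.1200 = 3.59%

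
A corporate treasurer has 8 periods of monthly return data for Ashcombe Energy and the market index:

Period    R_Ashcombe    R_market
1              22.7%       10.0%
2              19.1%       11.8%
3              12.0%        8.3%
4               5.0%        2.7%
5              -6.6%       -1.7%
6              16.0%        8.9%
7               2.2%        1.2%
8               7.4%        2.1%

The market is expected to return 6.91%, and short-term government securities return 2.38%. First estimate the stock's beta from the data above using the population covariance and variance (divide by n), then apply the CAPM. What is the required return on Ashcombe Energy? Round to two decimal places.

Mean R_i = (22.7 + 19.1 + 12.0 + 5.0 − 6.6 + 16.0 + 2.2 + 7.4) / 8 = 9.7250%
Mean R_m = (10.0 + 11.8 + 8.3 + 2.7 − 1.7 + 8.9 + 1.2 + 2.1) / 8 = 5.4125%
Σ(R_i − R̄_i)(R_m − R̄_m) = 316.1875  ⇒  Cov = 316.1875 / 8 = 39.5234
Σ(R_m − R̄_m)² = 169.0088  ⇒  Var(R_m) = 169.0088 / 8 = 21.1261
β = Cov / Var(R_m) = 39.5234 / 21.1261 = 1.8708
MRP = 6.91% − 2.38% = 4.53%
E(R) = R_f + β × MRP = 2.38% + 1.8708 × 4.53% = 10.85%

10.85%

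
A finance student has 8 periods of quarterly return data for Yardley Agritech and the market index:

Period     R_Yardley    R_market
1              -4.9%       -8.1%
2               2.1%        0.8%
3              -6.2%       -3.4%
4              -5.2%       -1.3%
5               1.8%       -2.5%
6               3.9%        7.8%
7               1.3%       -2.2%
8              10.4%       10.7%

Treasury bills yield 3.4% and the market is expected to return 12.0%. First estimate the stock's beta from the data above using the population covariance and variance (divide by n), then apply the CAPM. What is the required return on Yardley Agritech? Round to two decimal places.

9.97%

Mean R_i = (-4.9 + 2.1 − 6.2 − 5.2 + 1.8 + 3.9 + 1.3 + 10.4) / 8 = 0.4000%
Mean R_m = (-8.1 + 0.8 − 3.4 − 1.3 − 2.5 + 7.8 − 2.2 + 10.7) / 8 = 0.2250%
Σ(R_i − R̄_i)(R_m − R̄_m) = 202.8300  ⇒  Cov = 202.8300 / 8 = 25.3538
Σ(R_m − R̄_m)² = 265.5150  ⇒  Var(R_m) = 265.5150 / 8 = 33.1894
β = Cov / Var(R_m) = 25.3538 / 33.1894 = 0.7639
MRP = 12.0% − 3.4% = 8.60%
E(R) = R_f + β × MRP = 3.4% + 0.7639 × 8.6% = 9.97%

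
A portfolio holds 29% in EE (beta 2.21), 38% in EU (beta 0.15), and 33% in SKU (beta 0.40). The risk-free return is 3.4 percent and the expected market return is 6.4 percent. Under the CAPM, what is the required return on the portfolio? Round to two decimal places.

5.89%

β_P = Σ w_i β_i = 0.29×2.21 + 0.38×0.15 + 0.33×0.40 = 0.8299
MRP = 6.4% − 3.4% = 3.00%
E(R_P) = R_f + β_P × MRP = 3.4% + 0.8299 × 3.0% = 5.89%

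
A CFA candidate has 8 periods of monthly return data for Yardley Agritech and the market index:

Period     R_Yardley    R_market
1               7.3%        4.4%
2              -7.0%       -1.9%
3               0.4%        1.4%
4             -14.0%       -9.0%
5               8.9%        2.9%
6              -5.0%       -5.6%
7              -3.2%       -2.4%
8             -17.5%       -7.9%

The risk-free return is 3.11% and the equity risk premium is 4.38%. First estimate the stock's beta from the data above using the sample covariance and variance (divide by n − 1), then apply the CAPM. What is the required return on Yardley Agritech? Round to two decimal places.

Mean R_i = (7.3 − 7.0 + 0.4 − 14.0 + 8.9 − 5.0 − 3.2 − 17.5) / 8 = -3.7625%
Mean R_m = (4.4 − 1.9 + 1.4 − 9.0 + 2.9 − 5.6 − 2.4 − 7.9) / 8 = -2.2625%
Σ(R_i − R̄_i)(R_m − R̄_m) = 303.6188  ⇒  Cov = 303.6188 / 7 = 43.3741
Σ(R_m − R̄_m)² = 172.9188  ⇒  Var(R_m) = 172.9188 / 7 = 24.7027
β = Cov / Var(R_m) = 43.3741 / 24.7027 = 1.7558
E(R) = R_f + β × MRP = 3.11% + 1.7558 × 4.38% = 10.80%

10.80%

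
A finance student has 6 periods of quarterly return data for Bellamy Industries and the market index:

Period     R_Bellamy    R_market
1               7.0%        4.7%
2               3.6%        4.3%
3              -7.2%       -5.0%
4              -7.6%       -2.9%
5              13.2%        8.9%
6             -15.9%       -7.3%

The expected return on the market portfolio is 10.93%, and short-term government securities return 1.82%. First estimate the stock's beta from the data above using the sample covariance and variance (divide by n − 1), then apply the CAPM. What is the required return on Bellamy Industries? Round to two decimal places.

Mean R_i = (7.0 + 3.6 − 7.2 − 7.6 + 13.2 − 15.9) / 6 = -1.1500%
Mean R_m = (4.7 + 4.3 − 5.0 − 2.9 + 8.9 − 7.3) / 6 = 0.4500%
Σ(R_i − R̄_i)(R_m − R̄_m) = 343.0750  ⇒  Cov = 343.0750 / 5 = 68.6150
Σ(R_m − R̄_m)² = 205.2750  ⇒  Var(R_m) = 205.2750 / 5 = 41.0550
β = Cov / Var(R_m) = 68.6150 / 41.0550 = 1.6713
MRP = 10.93% − 1.82% = 9.11%
E(R) = R_f + β × MRP = 1.82% + 1.6713 × 9.11% = 17.05%

17.05%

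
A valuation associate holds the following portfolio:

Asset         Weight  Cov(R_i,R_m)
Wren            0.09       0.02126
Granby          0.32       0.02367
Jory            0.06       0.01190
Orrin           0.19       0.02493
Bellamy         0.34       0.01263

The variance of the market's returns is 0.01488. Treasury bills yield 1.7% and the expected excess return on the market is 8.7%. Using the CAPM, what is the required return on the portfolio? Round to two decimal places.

12.94%

β_Wren = 0.02126 / 0.01488 = 1.4288
β_Granby = 0.02367 / 0.01488 = 1.5907
β_Jory = 0.01190 / 0.01488 = 0.7997
β_Orrin = 0.02493 / 0.01488 = 1.6754
β_Bellamy = 0.01263 / 0.01488 = 0.8488
β_P = Σ w_i β_i = 0.09×1.4288 + 0.32×1.5907 + 0.06×0.7997 + 0.19×1.6754 + 0.34×0.8488 = 1.2925
E(R_P) = R_f + β_P × MRP = 1.7% + 1.2925 × 8.7% = 12.94%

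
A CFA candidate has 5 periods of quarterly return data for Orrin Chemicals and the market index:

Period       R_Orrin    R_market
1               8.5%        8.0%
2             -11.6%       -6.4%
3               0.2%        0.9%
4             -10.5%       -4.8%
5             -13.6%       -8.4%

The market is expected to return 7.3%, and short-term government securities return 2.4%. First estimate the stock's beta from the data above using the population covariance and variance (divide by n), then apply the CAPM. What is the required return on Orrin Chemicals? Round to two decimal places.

Mean R_i = (8.5 − 11.6 + 0.2 − 10.5 − 13.6) / 5 = -5.4000%
Mean R_m = (8.0 − 6.4 + 0.9 − 4.8 − 8.4) / 5 = -2.1400%
Σ(R_i − R̄_i)(R_m − R̄_m) = 249.2800  ⇒  Cov = 249.2800 / 5 = 49.8560
Σ(R_m − R̄_m)² = 176.4720  ⇒  Var(R_m) = 176.4720 / 5 = 35.2944
β = Cov / Var(R_m) = 49.8560 / 35.2944 = 1.4126
MRP = 7.3% − 2.4% = 4.90%
E(R) = R_f + β × MRP = 2.4% + 1.4126 × 4.9% = 9.32%

9.32%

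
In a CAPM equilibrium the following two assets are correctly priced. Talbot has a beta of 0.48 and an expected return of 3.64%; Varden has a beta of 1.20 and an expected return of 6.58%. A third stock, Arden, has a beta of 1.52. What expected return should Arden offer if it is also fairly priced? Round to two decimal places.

7.89%

MRP (SML slope) = (6.58% − 3.64%) / (1.20 − 0.48) = 2.94% / 0.72 = 4.0833%
R_f (intercept) = 3.64% − 0.48 × 4.0833% = 1.6800%
E(R_Arden) = R_f + β × MRP = 1.6800% + 1.52 × 4.0833% = 7.89%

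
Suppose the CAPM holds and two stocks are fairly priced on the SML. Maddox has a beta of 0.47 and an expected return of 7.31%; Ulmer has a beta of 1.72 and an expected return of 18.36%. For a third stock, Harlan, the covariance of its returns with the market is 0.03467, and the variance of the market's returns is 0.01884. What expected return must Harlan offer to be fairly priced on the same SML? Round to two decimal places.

MRP = (18.36% − 7.31%) / (1.72 − 0.47) = 8.8400%
R_f = 7.31% − 0.47 × 8.8400% = 3.1552%
β_Harlan = Cov / Var(R_m) = 0.03467 / 0.01884 = 1.8402
E(R_Harlan) = R_f + β × MRP = 3.1552% + 1.8402 × 8.8400% = 19.42%

19.42%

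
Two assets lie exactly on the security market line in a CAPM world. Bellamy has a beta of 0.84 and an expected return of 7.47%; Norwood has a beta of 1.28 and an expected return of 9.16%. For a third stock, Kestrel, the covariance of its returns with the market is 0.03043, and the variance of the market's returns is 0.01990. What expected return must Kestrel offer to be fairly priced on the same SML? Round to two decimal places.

10.12%

MRP = (9.16% − 7.47%) / (1.28 − 0.84) = 3.8409%
R_f = 7.47% − 0.84 × 3.8409% = 4.2436%
β_Kestrel = Cov / Var(R_m) = 0.03043 / 0.01990 = 1.5291
E(R_Kestrel) = R_f + β × MRP = 4.2436% + 1.5291 × 3.8409% = 10.12%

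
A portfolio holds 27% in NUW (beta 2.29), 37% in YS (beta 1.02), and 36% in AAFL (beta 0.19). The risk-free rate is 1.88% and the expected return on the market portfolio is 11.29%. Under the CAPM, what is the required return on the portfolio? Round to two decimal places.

11.89%

β_P = Σ w_i β_i = 0.27×2.29 + 0.37×1.02 + 0.36×0.19 = 1.0641
MRP = 11.29% − 1.88% = 9.41%
E(R_P) = R_f + β_P × MRP = 1.88% + 1.0641 × 9.41% = 11.89%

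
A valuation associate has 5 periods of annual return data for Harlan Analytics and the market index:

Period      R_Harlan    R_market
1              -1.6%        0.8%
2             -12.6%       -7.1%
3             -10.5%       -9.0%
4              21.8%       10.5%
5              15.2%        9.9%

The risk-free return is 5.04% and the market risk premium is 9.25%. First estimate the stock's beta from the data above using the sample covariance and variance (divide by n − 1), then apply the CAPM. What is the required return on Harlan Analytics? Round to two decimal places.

Mean R_i = (-1.6 − 12.6 − 10.5 + 21.8 + 15.2) / 5 = 2.4600%
Mean R_m = (0.8 − 7.1 − 9.0 + 10.5 + 9.9) / 5 = 1.0200%
Σ(R_i − R̄_i)(R_m − R̄_m) = 549.5140  ⇒  Cov = 549.5140 / 4 = 137.3785
Σ(R_m − R̄_m)² = 335.1080  ⇒  Var(R_m) = 335.1080 / 4 = 83.7770
β = Cov / Var(R_m) = 137.3785 / 83.7770 = 1.6398
E(R) = R_f + β × MRP = 5.04% + 1.6398 × 9.25% = 20.21%

20.21%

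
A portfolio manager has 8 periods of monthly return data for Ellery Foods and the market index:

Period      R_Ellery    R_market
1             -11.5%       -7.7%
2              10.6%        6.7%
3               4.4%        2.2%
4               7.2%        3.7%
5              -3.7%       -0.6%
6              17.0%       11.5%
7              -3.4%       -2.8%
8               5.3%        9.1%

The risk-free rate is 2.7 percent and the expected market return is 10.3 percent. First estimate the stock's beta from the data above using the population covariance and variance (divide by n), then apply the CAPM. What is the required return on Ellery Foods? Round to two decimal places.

Mean R_i = (-11.5 + 10.6 + 4.4 + 7.2 − 3.7 + 17.0 − 3.4 + 5.3) / 8 = 3.2375%
Mean R_m = (-7.7 + 6.7 + 2.2 + 3.7 − 0.6 + 11.5 − 2.8 + 9.1) / 8 = 2.7625%
Σ(R_i − R̄_i)(R_m − R̄_m) = 379.8113  ⇒  Cov = 379.8113 / 8 = 47.4764
Σ(R_m − R̄_m)² = 284.9188  ⇒  Var(R_m) = 284.9188 / 8 = 35.6149
β = Cov / Var(R_m) = 47.4764 / 35.6149 = 1.3330
MRP = 10.3% − 2.7% = 7.60%
E(R) = R_f + β × MRP = 2.7% + 1.3330 × 7.6% = 12.83%

12.83%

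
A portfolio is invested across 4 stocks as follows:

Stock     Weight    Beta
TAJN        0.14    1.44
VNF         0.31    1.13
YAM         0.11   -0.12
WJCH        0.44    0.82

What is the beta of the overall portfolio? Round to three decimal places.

0.900

β_P = Σ w_i β_i = 0.14×1.44 + 0.31×1.13 + 0.11×-0.12 + 0.44×0.82 = 0.8995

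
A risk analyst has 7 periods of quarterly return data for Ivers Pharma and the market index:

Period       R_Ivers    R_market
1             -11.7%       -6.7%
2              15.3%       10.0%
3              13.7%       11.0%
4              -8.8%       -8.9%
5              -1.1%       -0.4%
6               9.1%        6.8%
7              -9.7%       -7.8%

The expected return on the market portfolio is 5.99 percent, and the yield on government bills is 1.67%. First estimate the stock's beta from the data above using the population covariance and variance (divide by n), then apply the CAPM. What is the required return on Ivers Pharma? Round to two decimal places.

7.38%

Mean R_i = (-11.7 + 15.3 + 13.7 − 8.8 − 1.1 + 9.1 − 9.7) / 7 = 0.9714%
Mean R_m = (-6.7 + 10.0 + 11.0 − 8.9 − 0.4 + 6.8 − 7.8) / 7 = 0.5714%
Σ(R_i − R̄_i)(R_m − R̄_m) = 594.5043  ⇒  Cov = 594.5043 / 7 = 84.9292
Σ(R_m − R̄_m)² = 450.0543  ⇒  Var(R_m) = 450.0543 / 7 = 64.2935
β = Cov / Var(R_m) = 84.9292 / 64.2935 = 1.3210
MRP = 5.99% − 1.67% = 4.32%
E(R) = R_f + β × MRP = 1.67% + 1.3210 × 4.32% = 7.38%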